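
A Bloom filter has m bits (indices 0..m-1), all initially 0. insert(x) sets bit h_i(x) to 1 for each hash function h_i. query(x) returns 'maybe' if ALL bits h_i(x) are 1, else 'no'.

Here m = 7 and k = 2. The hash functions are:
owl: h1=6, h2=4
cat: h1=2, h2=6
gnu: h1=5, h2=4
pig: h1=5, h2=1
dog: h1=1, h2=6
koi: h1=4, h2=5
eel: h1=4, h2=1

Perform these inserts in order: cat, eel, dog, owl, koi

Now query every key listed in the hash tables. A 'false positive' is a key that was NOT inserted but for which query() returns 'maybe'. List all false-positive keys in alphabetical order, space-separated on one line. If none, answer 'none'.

Answer: gnu pig

Derivation:
Start: bits=0000000
After insert 'cat': sets bits 2 6 -> bits=0010001
After insert 'eel': sets bits 1 4 -> bits=0110101
After insert 'dog': sets bits 1 6 -> bits=0110101
After insert 'owl': sets bits 4 6 -> bits=0110101
After insert 'koi': sets bits 4 5 -> bits=0110111
Not inserted: gnu pig — query each against bits=0110111:
query gnu: checks bit4=1, bit5=1 (all 1) -> maybe => FALSE POSITIVE
query pig: checks bit1=1, bit5=1 (all 1) -> maybe => FALSE POSITIVE
False positives (alphabetical): gnu pig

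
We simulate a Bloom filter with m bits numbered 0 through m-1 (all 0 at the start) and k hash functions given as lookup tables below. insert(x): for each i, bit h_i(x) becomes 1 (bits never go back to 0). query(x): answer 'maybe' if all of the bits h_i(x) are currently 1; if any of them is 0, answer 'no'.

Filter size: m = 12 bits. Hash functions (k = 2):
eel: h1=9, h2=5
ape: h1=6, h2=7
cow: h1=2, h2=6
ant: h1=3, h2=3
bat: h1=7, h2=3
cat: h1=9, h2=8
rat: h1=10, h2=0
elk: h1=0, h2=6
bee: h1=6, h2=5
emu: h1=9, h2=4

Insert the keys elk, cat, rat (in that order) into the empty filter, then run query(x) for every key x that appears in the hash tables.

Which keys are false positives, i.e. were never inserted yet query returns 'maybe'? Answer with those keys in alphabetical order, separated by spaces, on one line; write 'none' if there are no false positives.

Answer: none

Derivation:
Start: bits=000000000000
After insert 'elk': sets bits 0 6 -> bits=100000100000
After insert 'cat': sets bits 8 9 -> bits=100000101100
After insert 'rat': sets bits 0 10 -> bits=100000101110
Not inserted: ant ape bat bee cow eel emu — query each against bits=100000101110:
query ant: checks bit3=0 (has a 0) -> no => not a false positive
query ape: checks bit6=1, bit7=0 (has a 0) -> no => not a false positive
query bat: checks bit3=0, bit7=0 (has a 0) -> no => not a false positive
query bee: checks bit5=0, bit6=1 (has a 0) -> no => not a false positive
query cow: checks bit2=0, bit6=1 (has a 0) -> no => not a false positive
query eel: checks bit5=0, bit9=1 (has a 0) -> no => not a false positive
query emu: checks bit4=0, bit9=1 (has a 0) -> no => not a false positive
False positives (alphabetical): none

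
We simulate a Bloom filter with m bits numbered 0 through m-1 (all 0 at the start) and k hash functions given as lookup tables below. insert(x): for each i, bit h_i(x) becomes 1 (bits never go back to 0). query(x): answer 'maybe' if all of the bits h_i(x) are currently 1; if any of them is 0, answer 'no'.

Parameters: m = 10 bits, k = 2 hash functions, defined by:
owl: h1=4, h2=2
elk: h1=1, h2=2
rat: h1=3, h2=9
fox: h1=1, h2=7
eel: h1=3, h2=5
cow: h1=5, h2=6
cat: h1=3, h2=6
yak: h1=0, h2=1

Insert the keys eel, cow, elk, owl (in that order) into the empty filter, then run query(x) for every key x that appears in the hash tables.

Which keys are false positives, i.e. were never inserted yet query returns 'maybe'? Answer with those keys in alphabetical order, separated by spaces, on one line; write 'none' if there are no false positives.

Answer: cat

Derivation:
Start: bits=0000000000
After insert 'eel': sets bits 3 5 -> bits=0001010000
After insert 'cow': sets bits 5 6 -> bits=0001011000
After insert 'elk': sets bits 1 2 -> bits=0111011000
After insert 'owl': sets bits 2 4 -> bits=0111111000
Not inserted: cat fox rat yak — query each against bits=0111111000:
query cat: checks bit3=1, bit6=1 (all 1) -> maybe => FALSE POSITIVE
query fox: checks bit1=1, bit7=0 (has a 0) -> no => not a false positive
query rat: checks bit3=1, bit9=0 (has a 0) -> no => not a false positive
query yak: checks bit0=0, bit1=1 (has a 0) -> no => not a false positive
False positives (alphabetical): cat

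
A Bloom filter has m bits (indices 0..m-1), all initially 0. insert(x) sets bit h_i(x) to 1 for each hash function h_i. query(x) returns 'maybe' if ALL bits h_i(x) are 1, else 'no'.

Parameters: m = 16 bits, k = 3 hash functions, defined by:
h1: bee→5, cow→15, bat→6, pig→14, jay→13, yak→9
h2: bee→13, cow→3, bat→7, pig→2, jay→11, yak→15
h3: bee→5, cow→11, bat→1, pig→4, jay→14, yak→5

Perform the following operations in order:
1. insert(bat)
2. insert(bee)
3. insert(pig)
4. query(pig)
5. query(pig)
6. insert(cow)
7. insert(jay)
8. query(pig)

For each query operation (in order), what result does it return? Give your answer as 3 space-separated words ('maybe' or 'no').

Answer: maybe maybe maybe

Derivation:
Start: bits=0000000000000000
Op 1: insert bat -> sets bits 1 6 7 -> bits=0100001100000000
Op 2: insert bee -> sets bits 5 13 -> bits=0100011100000100
Op 3: insert pig -> sets bits 2 4 14 -> bits=0110111100000110
Op 4: query pig -> checks bit2=1, bit4=1, bit14=1 (all 1) -> maybe
Op 5: query pig -> checks bit2=1, bit4=1, bit14=1 (all 1) -> maybe
Op 6: insert cow -> sets bits 3 11 15 -> bits=0111111100010111
Op 7: insert jay -> sets bits 11 13 14 -> bits=0111111100010111
Op 8: query pig -> checks bit2=1, bit4=1, bit14=1 (all 1) -> maybe
Query results in order: maybe maybe maybe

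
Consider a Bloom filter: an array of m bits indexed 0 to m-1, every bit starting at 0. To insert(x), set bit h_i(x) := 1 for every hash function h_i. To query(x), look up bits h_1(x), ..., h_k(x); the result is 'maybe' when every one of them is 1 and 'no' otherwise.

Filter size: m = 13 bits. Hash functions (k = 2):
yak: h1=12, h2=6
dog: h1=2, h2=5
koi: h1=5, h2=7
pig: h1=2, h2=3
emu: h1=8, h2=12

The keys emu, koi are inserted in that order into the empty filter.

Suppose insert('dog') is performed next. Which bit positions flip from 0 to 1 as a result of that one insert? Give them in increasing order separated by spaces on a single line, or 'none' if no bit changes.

Answer: 2

Derivation:
Start: bits=0000000000000
After insert 'emu': sets bits 8 12 -> bits=0000000010001
After insert 'koi': sets bits 5 7 -> bits=0000010110001
insert 'dog' would touch bits 2 5; currently bit2=0, bit5=1
Bits that are 0 among those (would change 0->1): 2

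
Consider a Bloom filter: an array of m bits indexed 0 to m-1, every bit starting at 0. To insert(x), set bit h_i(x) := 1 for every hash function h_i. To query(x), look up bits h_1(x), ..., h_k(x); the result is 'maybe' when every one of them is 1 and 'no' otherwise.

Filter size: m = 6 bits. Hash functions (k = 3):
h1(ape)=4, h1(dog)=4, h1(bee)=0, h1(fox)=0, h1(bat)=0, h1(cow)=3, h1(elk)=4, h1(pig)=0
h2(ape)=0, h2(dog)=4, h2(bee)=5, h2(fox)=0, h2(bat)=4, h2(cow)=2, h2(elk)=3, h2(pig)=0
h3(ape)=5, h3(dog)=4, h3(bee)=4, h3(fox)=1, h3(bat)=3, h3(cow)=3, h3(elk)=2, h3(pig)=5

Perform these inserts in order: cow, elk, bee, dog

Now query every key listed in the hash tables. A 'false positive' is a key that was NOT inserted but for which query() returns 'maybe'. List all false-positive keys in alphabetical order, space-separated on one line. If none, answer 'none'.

Answer: ape bat pig

Derivation:
Start: bits=000000
After insert 'cow': sets bits 2 3 -> bits=001100
After insert 'elk': sets bits 2 3 4 -> bits=001110
After insert 'bee': sets bits 0 4 5 -> bits=101111
After insert 'dog': sets bits 4 -> bits=101111
Not inserted: ape bat fox pig — query each against bits=101111:
query ape: checks bit0=1, bit4=1, bit5=1 (all 1) -> maybe => FALSE POSITIVE
query bat: checks bit0=1, bit3=1, bit4=1 (all 1) -> maybe => FALSE POSITIVE
query fox: checks bit0=1, bit1=0 (has a 0) -> no => not a false positive
query pig: checks bit0=1, bit5=1 (all 1) -> maybe => FALSE POSITIVE
False positives (alphabetical): ape bat pig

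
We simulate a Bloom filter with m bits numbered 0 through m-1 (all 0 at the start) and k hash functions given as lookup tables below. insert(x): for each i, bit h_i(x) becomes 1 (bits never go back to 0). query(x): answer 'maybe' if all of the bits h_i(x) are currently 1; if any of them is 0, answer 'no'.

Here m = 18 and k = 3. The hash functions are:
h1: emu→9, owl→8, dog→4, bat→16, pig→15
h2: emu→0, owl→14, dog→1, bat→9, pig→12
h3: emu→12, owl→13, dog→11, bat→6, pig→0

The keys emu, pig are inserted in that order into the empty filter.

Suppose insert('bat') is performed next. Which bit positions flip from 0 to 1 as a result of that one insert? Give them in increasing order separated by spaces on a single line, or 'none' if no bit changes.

Start: bits=000000000000000000
After insert 'emu': sets bits 0 9 12 -> bits=100000000100100000
After insert 'pig': sets bits 0 12 15 -> bits=100000000100100100
insert 'bat' would touch bits 6 9 16; currently bit6=0, bit9=1, bit16=0
Bits that are 0 among those (would change 0->1): 6 16

Answer: 6 16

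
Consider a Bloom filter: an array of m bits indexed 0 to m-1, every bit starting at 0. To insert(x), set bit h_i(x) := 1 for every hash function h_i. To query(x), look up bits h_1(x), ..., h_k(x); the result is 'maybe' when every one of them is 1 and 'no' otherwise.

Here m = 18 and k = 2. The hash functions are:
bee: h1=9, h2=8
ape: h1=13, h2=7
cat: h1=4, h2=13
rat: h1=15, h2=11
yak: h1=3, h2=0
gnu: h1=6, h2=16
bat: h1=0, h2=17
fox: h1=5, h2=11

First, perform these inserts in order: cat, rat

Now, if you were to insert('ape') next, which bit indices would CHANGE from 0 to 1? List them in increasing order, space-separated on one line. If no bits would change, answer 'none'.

Start: bits=000000000000000000
After insert 'cat': sets bits 4 13 -> bits=000010000000010000
After insert 'rat': sets bits 11 15 -> bits=000010000001010100
insert 'ape' would touch bits 7 13; currently bit7=0, bit13=1
Bits that are 0 among those (would change 0->1): 7

Answer: 7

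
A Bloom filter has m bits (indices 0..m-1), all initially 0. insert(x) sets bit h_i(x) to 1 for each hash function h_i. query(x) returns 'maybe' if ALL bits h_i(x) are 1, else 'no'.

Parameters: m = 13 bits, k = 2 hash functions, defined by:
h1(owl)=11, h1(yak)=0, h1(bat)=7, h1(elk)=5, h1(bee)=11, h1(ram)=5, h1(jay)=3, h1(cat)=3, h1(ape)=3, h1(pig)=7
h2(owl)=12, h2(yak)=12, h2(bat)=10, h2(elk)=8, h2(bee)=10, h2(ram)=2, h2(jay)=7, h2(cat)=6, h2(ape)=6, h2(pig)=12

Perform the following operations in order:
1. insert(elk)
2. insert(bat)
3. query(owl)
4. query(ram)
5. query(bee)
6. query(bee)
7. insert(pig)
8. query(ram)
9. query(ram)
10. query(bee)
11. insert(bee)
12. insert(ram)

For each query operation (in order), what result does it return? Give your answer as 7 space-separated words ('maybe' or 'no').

Start: bits=0000000000000
Op 1: insert elk -> sets bits 5 8 -> bits=0000010010000
Op 2: insert bat -> sets bits 7 10 -> bits=0000010110100
Op 3: query owl -> checks bit11=0, bit12=0 (has a 0) -> no
Op 4: query ram -> checks bit2=0, bit5=1 (has a 0) -> no
Op 5: query bee -> checks bit10=1, bit11=0 (has a 0) -> no
Op 6: query bee -> checks bit10=1, bit11=0 (has a 0) -> no
Op 7: insert pig -> sets bits 7 12 -> bits=0000010110101
Op 8: query ram -> checks bit2=0, bit5=1 (has a 0) -> no
Op 9: query ram -> checks bit2=0, bit5=1 (has a 0) -> no
Op 10: query bee -> checks bit10=1, bit11=0 (has a 0) -> no
Op 11: insert bee -> sets bits 10 11 -> bits=0000010110111
Op 12: insert ram -> sets bits 2 5 -> bits=0010010110111
Query results in order: no no no no no no no

Answer: no no no no no no no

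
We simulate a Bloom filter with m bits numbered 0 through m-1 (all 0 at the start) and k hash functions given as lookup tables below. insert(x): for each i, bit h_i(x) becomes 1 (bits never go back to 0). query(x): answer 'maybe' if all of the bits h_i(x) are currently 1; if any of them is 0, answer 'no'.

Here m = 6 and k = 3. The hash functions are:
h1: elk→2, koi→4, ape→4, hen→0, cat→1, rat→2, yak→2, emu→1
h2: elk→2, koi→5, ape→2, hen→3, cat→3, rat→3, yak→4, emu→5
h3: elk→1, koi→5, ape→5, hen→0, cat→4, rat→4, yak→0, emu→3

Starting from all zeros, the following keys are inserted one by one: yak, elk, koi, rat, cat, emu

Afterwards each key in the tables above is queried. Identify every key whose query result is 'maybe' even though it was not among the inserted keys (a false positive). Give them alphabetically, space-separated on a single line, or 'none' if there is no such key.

Start: bits=000000
After insert 'yak': sets bits 0 2 4 -> bits=101010
After insert 'elk': sets bits 1 2 -> bits=111010
After insert 'koi': sets bits 4 5 -> bits=111011
After insert 'rat': sets bits 2 3 4 -> bits=111111
After insert 'cat': sets bits 1 3 4 -> bits=111111
After insert 'emu': sets bits 1 3 5 -> bits=111111
Not inserted: ape hen — query each against bits=111111:
query ape: checks bit2=1, bit4=1, bit5=1 (all 1) -> maybe => FALSE POSITIVE
query hen: checks bit0=1, bit3=1 (all 1) -> maybe => FALSE POSITIVE
False positives (alphabetical): ape hen

Answer: ape hen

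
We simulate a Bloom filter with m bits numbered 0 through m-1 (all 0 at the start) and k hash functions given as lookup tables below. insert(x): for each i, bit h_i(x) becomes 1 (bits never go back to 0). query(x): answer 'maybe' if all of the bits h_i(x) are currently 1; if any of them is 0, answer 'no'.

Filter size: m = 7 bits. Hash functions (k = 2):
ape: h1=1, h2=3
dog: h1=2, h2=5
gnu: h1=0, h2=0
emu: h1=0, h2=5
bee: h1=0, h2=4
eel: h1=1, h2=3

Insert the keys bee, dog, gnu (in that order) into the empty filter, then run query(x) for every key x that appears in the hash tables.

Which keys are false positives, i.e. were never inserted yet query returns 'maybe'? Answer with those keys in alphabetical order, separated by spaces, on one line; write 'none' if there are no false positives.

Answer: emu

Derivation:
Start: bits=0000000
After insert 'bee': sets bits 0 4 -> bits=1000100
After insert 'dog': sets bits 2 5 -> bits=1010110
After insert 'gnu': sets bits 0 -> bits=1010110
Not inserted: ape eel emu — query each against bits=1010110:
query ape: checks bit1=0, bit3=0 (has a 0) -> no => not a false positive
query eel: checks bit1=0, bit3=0 (has a 0) -> no => not a false positive
query emu: checks bit0=1, bit5=1 (all 1) -> maybe => FALSE POSITIVE
False positives (alphabetical): emu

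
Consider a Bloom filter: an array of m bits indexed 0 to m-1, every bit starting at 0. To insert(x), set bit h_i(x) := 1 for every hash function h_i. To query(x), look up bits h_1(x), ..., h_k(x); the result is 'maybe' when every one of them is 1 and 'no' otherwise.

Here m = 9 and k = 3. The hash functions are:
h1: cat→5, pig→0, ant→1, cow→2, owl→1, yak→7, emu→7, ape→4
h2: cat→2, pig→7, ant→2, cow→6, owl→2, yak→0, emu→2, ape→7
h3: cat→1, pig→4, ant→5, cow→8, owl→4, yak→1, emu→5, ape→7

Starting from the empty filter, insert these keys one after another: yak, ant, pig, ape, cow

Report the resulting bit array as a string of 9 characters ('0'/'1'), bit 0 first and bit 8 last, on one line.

Answer: 111011111

Derivation:
Start: bits=000000000
After insert 'yak': sets bits 0 1 7 -> bits=110000010
After insert 'ant': sets bits 1 2 5 -> bits=111001010
After insert 'pig': sets bits 0 4 7 -> bits=111011010
After insert 'ape': sets bits 4 7 -> bits=111011010
After insert 'cow': sets bits 2 6 8 -> bits=111011111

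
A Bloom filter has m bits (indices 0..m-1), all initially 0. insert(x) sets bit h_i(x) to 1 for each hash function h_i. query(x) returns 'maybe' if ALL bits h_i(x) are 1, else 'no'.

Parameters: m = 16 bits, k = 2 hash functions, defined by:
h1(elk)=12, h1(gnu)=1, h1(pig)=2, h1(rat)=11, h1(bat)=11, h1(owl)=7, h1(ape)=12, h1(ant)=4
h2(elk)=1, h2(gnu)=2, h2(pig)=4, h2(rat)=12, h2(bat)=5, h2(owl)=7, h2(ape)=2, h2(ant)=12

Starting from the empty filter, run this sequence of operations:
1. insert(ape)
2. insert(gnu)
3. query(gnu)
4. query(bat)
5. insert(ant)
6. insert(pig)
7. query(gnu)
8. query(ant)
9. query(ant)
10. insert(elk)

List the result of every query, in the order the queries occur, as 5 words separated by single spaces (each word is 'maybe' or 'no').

Answer: maybe no maybe maybe maybe

Derivation:
Start: bits=0000000000000000
Op 1: insert ape -> sets bits 2 12 -> bits=0010000000001000
Op 2: insert gnu -> sets bits 1 2 -> bits=0110000000001000
Op 3: query gnu -> checks bit1=1, bit2=1 (all 1) -> maybe
Op 4: query bat -> checks bit5=0, bit11=0 (has a 0) -> no
Op 5: insert ant -> sets bits 4 12 -> bits=0110100000001000
Op 6: insert pig -> sets bits 2 4 -> bits=0110100000001000
Op 7: query gnu -> checks bit1=1, bit2=1 (all 1) -> maybe
Op 8: query ant -> checks bit4=1, bit12=1 (all 1) -> maybe
Op 9: query ant -> checks bit4=1, bit12=1 (all 1) -> maybe
Op 10: insert elk -> sets bits 1 12 -> bits=0110100000001000
Query results in order: maybe no maybe maybe maybe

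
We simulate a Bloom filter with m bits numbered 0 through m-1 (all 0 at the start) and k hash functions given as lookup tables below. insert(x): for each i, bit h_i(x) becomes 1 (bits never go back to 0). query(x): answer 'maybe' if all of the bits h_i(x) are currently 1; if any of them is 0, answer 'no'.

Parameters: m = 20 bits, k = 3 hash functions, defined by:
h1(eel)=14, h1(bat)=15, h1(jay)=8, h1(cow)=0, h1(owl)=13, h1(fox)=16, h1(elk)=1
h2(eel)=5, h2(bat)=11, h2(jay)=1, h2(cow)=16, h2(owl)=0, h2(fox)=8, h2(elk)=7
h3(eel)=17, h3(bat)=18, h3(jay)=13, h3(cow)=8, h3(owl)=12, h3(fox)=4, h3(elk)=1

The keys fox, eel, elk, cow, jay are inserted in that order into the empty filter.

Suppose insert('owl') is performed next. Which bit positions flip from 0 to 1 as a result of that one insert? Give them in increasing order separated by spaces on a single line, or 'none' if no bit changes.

Answer: 12

Derivation:
Start: bits=00000000000000000000
After insert 'fox': sets bits 4 8 16 -> bits=00001000100000001000
After insert 'eel': sets bits 5 14 17 -> bits=00001100100000101100
After insert 'elk': sets bits 1 7 -> bits=01001101100000101100
After insert 'cow': sets bits 0 8 16 -> bits=11001101100000101100
After insert 'jay': sets bits 1 8 13 -> bits=11001101100001101100
insert 'owl' would touch bits 0 12 13; currently bit0=1, bit12=0, bit13=1
Bits that are 0 among those (would change 0->1): 12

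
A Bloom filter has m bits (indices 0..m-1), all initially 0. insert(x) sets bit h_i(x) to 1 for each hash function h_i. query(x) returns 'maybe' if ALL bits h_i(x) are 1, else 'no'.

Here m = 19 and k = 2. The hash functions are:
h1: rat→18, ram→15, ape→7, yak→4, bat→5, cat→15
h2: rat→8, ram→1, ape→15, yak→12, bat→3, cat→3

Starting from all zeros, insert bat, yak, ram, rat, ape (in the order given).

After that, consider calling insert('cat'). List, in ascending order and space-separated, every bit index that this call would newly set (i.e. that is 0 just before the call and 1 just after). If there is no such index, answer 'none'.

Answer: none

Derivation:
Start: bits=0000000000000000000
After insert 'bat': sets bits 3 5 -> bits=0001010000000000000
After insert 'yak': sets bits 4 12 -> bits=0001110000001000000
After insert 'ram': sets bits 1 15 -> bits=0101110000001001000
After insert 'rat': sets bits 8 18 -> bits=0101110010001001001
After insert 'ape': sets bits 7 15 -> bits=0101110110001001001
insert 'cat' would touch bits 3 15; currently bit3=1, bit15=1
Bits that are 0 among those (would change 0->1): none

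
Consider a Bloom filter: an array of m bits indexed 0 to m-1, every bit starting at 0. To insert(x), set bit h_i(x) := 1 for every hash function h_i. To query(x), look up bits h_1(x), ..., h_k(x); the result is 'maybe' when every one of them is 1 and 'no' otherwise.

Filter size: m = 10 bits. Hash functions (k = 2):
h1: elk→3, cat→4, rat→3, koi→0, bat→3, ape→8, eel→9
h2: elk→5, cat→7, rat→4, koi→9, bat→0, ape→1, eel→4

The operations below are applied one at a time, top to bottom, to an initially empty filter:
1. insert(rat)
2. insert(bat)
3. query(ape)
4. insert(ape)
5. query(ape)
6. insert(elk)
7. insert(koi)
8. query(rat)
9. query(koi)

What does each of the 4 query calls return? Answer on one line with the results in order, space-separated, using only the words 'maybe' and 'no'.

Answer: no maybe maybe maybe

Derivation:
Start: bits=0000000000
Op 1: insert rat -> sets bits 3 4 -> bits=0001100000
Op 2: insert bat -> sets bits 0 3 -> bits=1001100000
Op 3: query ape -> checks bit1=0, bit8=0 (has a 0) -> no
Op 4: insert ape -> sets bits 1 8 -> bits=1101100010
Op 5: query ape -> checks bit1=1, bit8=1 (all 1) -> maybe
Op 6: insert elk -> sets bits 3 5 -> bits=1101110010
Op 7: insert koi -> sets bits 0 9 -> bits=1101110011
Op 8: query rat -> checks bit3=1, bit4=1 (all 1) -> maybe
Op 9: query koi -> checks bit0=1, bit9=1 (all 1) -> maybe
Query results in order: no maybe maybe maybe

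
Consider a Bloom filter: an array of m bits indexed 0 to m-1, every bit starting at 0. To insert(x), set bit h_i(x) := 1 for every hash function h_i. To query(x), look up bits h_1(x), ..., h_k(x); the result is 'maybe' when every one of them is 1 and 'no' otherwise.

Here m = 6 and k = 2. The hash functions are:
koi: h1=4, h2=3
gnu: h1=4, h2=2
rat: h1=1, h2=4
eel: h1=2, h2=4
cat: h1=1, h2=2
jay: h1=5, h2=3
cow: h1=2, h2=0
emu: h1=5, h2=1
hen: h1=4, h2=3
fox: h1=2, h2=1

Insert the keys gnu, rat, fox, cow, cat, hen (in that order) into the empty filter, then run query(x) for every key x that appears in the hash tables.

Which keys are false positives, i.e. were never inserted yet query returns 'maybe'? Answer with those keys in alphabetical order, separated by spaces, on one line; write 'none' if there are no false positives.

Answer: eel koi

Derivation:
Start: bits=000000
After insert 'gnu': sets bits 2 4 -> bits=001010
After insert 'rat': sets bits 1 4 -> bits=011010
After insert 'fox': sets bits 1 2 -> bits=011010
After insert 'cow': sets bits 0 2 -> bits=111010
After insert 'cat': sets bits 1 2 -> bits=111010
After insert 'hen': sets bits 3 4 -> bits=111110
Not inserted: eel emu jay koi — query each against bits=111110:
query eel: checks bit2=1, bit4=1 (all 1) -> maybe => FALSE POSITIVE
query emu: checks bit1=1, bit5=0 (has a 0) -> no => not a false positive
query jay: checks bit3=1, bit5=0 (has a 0) -> no => not a false positive
query koi: checks bit3=1, bit4=1 (all 1) -> maybe => FALSE POSITIVE
False positives (alphabetical): eel koi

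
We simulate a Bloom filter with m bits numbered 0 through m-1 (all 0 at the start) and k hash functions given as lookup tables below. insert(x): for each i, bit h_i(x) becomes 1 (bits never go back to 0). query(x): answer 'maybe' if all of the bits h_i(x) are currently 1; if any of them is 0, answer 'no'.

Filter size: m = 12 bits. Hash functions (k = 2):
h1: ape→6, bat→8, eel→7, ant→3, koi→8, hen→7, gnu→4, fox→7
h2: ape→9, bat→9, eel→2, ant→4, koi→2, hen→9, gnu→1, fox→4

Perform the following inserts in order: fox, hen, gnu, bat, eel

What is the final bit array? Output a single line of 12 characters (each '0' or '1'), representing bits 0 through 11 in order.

Start: bits=000000000000
After insert 'fox': sets bits 4 7 -> bits=000010010000
After insert 'hen': sets bits 7 9 -> bits=000010010100
After insert 'gnu': sets bits 1 4 -> bits=010010010100
After insert 'bat': sets bits 8 9 -> bits=010010011100
After insert 'eel': sets bits 2 7 -> bits=011010011100

Answer: 011010011100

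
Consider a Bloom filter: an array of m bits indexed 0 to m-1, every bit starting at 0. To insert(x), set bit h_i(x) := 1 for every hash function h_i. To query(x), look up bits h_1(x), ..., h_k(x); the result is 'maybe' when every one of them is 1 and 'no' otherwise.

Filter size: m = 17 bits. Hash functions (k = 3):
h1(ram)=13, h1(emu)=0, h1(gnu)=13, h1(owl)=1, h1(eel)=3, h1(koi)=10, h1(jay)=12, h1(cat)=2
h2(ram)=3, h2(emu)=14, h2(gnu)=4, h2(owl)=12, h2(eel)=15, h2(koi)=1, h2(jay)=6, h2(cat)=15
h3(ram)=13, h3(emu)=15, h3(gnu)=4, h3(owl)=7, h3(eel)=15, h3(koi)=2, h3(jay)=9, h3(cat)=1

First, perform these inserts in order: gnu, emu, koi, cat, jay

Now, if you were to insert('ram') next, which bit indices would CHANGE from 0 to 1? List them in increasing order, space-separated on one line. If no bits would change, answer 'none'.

Start: bits=00000000000000000
After insert 'gnu': sets bits 4 13 -> bits=00001000000001000
After insert 'emu': sets bits 0 14 15 -> bits=10001000000001110
After insert 'koi': sets bits 1 2 10 -> bits=11101000001001110
After insert 'cat': sets bits 1 2 15 -> bits=11101000001001110
After insert 'jay': sets bits 6 9 12 -> bits=11101010011011110
insert 'ram' would touch bits 3 13; currently bit3=0, bit13=1
Bits that are 0 among those (would change 0->1): 3

Answer: 3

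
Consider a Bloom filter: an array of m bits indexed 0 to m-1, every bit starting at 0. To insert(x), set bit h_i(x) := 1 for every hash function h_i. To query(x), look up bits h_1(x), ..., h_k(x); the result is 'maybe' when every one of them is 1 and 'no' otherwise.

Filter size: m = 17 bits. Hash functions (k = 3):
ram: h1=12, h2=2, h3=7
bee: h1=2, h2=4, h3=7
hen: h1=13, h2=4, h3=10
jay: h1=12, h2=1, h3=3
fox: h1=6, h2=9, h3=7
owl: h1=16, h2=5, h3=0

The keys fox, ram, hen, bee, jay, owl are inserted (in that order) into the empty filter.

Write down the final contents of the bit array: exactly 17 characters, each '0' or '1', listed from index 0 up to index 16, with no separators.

Start: bits=00000000000000000
After insert 'fox': sets bits 6 7 9 -> bits=00000011010000000
After insert 'ram': sets bits 2 7 12 -> bits=00100011010010000
After insert 'hen': sets bits 4 10 13 -> bits=00101011011011000
After insert 'bee': sets bits 2 4 7 -> bits=00101011011011000
After insert 'jay': sets bits 1 3 12 -> bits=01111011011011000
After insert 'owl': sets bits 0 5 16 -> bits=11111111011011001

Answer: 11111111011011001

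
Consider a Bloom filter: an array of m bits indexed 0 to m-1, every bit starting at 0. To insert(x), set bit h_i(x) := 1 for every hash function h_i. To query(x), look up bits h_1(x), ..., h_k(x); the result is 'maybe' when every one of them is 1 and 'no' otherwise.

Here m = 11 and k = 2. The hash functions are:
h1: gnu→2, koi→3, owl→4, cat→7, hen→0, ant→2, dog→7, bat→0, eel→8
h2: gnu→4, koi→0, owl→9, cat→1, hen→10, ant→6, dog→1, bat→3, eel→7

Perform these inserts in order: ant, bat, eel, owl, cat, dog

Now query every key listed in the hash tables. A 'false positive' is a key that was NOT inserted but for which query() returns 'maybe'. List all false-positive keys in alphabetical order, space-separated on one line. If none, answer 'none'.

Start: bits=00000000000
After insert 'ant': sets bits 2 6 -> bits=00100010000
After insert 'bat': sets bits 0 3 -> bits=10110010000
After insert 'eel': sets bits 7 8 -> bits=10110011100
After insert 'owl': sets bits 4 9 -> bits=10111011110
After insert 'cat': sets bits 1 7 -> bits=11111011110
After insert 'dog': sets bits 1 7 -> bits=11111011110
Not inserted: gnu hen koi — query each against bits=11111011110:
query gnu: checks bit2=1, bit4=1 (all 1) -> maybe => FALSE POSITIVE
query hen: checks bit0=1, bit10=0 (has a 0) -> no => not a false positive
query koi: checks bit0=1, bit3=1 (all 1) -> maybe => FALSE POSITIVE
False positives (alphabetical): gnu koi

Answer: gnu koi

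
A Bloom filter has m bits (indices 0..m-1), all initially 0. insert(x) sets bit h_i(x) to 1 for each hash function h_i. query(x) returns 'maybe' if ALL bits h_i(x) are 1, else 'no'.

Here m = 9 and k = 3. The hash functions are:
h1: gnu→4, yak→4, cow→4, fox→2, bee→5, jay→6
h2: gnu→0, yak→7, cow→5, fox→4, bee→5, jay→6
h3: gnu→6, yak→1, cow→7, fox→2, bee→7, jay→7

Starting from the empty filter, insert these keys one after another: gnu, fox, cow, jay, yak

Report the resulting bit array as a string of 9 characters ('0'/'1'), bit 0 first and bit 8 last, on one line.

Answer: 111011110

Derivation:
Start: bits=000000000
After insert 'gnu': sets bits 0 4 6 -> bits=100010100
After insert 'fox': sets bits 2 4 -> bits=101010100
After insert 'cow': sets bits 4 5 7 -> bits=101011110
After insert 'jay': sets bits 6 7 -> bits=101011110
After insert 'yak': sets bits 1 4 7 -> bits=111011110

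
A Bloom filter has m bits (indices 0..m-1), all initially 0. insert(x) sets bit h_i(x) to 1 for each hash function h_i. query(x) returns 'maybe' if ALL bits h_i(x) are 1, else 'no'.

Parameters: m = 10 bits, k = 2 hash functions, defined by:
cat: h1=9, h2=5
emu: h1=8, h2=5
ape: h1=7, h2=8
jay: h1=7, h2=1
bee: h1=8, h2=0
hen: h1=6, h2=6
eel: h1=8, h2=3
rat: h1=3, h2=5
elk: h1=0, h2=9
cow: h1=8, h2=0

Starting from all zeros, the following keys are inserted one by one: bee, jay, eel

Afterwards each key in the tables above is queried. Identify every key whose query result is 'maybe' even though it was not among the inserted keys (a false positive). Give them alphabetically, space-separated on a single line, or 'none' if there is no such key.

Answer: ape cow

Derivation:
Start: bits=0000000000
After insert 'bee': sets bits 0 8 -> bits=1000000010
After insert 'jay': sets bits 1 7 -> bits=1100000110
After insert 'eel': sets bits 3 8 -> bits=1101000110
Not inserted: ape cat cow elk emu hen rat — query each against bits=1101000110:
query ape: checks bit7=1, bit8=1 (all 1) -> maybe => FALSE POSITIVE
query cat: checks bit5=0, bit9=0 (has a 0) -> no => not a false positive
query cow: checks bit0=1, bit8=1 (all 1) -> maybe => FALSE POSITIVE
query elk: checks bit0=1, bit9=0 (has a 0) -> no => not a false positive
query emu: checks bit5=0, bit8=1 (has a 0) -> no => not a false positive
query hen: checks bit6=0 (has a 0) -> no => not a false positive
query rat: checks bit3=1, bit5=0 (has a 0) -> no => not a false positive
False positives (alphabetical): ape cow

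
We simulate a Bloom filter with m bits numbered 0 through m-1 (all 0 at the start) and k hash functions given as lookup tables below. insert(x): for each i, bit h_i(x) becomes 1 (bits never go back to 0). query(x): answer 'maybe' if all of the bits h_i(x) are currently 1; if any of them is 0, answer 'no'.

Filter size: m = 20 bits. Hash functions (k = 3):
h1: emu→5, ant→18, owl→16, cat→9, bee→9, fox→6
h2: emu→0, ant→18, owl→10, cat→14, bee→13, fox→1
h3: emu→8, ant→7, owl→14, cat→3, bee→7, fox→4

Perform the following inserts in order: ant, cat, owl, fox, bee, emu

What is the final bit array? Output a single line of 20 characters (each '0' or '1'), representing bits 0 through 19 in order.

Answer: 11011111111001101010

Derivation:
Start: bits=00000000000000000000
After insert 'ant': sets bits 7 18 -> bits=00000001000000000010
After insert 'cat': sets bits 3 9 14 -> bits=00010001010000100010
After insert 'owl': sets bits 10 14 16 -> bits=00010001011000101010
After insert 'fox': sets bits 1 4 6 -> bits=01011011011000101010
After insert 'bee': sets bits 7 9 13 -> bits=01011011011001101010
After insert 'emu': sets bits 0 5 8 -> bits=11011111111001101010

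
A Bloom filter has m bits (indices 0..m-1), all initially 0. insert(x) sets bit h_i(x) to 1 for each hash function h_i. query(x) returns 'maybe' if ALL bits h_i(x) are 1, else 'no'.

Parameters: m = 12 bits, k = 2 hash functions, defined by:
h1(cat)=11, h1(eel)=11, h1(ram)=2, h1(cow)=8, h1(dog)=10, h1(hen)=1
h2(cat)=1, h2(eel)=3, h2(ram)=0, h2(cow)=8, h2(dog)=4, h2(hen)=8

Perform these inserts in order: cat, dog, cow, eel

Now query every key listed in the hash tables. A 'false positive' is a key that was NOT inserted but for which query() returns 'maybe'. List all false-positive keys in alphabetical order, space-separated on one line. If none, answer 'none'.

Start: bits=000000000000
After insert 'cat': sets bits 1 11 -> bits=010000000001
After insert 'dog': sets bits 4 10 -> bits=010010000011
After insert 'cow': sets bits 8 -> bits=010010001011
After insert 'eel': sets bits 3 11 -> bits=010110001011
Not inserted: hen ram — query each against bits=010110001011:
query hen: checks bit1=1, bit8=1 (all 1) -> maybe => FALSE POSITIVE
query ram: checks bit0=0, bit2=0 (has a 0) -> no => not a false positive
False positives (alphabetical): hen

Answer: hen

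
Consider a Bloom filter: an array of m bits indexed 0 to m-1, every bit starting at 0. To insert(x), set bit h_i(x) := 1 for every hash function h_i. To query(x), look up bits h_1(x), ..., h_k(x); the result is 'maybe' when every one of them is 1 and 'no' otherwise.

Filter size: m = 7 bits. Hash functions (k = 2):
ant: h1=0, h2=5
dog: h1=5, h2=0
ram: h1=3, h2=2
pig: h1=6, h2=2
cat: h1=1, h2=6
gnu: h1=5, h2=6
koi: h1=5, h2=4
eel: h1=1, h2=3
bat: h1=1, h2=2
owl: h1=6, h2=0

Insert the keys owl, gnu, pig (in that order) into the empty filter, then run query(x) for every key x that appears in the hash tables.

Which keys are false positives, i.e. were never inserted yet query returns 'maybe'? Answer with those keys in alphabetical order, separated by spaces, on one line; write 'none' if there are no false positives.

Start: bits=0000000
After insert 'owl': sets bits 0 6 -> bits=1000001
After insert 'gnu': sets bits 5 6 -> bits=1000011
After insert 'pig': sets bits 2 6 -> bits=1010011
Not inserted: ant bat cat dog eel koi ram — query each against bits=1010011:
query ant: checks bit0=1, bit5=1 (all 1) -> maybe => FALSE POSITIVE
query bat: checks bit1=0, bit2=1 (has a 0) -> no => not a false positive
query cat: checks bit1=0, bit6=1 (has a 0) -> no => not a false positive
query dog: checks bit0=1, bit5=1 (all 1) -> maybe => FALSE POSITIVE
query eel: checks bit1=0, bit3=0 (has a 0) -> no => not a false positive
query koi: checks bit4=0, bit5=1 (has a 0) -> no => not a false positive
query ram: checks bit2=1, bit3=0 (has a 0) -> no => not a false positive
False positives (alphabetical): ant dog

Answer: ant dog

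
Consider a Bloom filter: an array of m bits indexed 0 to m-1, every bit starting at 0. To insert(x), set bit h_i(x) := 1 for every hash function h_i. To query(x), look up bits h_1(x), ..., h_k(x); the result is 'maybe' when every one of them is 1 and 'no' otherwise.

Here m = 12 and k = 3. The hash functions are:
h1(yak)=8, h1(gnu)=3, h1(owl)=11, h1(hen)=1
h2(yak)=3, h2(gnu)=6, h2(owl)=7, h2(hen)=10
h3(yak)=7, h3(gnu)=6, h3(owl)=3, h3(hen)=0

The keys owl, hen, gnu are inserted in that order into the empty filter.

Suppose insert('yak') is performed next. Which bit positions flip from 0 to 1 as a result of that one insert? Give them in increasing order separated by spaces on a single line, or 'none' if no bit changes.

Start: bits=000000000000
After insert 'owl': sets bits 3 7 11 -> bits=000100010001
After insert 'hen': sets bits 0 1 10 -> bits=110100010011
After insert 'gnu': sets bits 3 6 -> bits=110100110011
insert 'yak' would touch bits 3 7 8; currently bit3=1, bit7=1, bit8=0
Bits that are 0 among those (would change 0->1): 8

Answer: 8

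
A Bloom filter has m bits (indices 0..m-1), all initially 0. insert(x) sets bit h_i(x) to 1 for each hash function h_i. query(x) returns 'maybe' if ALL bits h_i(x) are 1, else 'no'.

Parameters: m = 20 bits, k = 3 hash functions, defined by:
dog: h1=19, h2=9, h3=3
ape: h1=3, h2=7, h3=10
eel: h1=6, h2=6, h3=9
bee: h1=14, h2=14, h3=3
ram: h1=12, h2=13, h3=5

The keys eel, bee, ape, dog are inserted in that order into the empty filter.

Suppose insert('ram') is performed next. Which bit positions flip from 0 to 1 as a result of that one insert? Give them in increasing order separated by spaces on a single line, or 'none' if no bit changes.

Answer: 5 12 13

Derivation:
Start: bits=00000000000000000000
After insert 'eel': sets bits 6 9 -> bits=00000010010000000000
After insert 'bee': sets bits 3 14 -> bits=00010010010000100000
After insert 'ape': sets bits 3 7 10 -> bits=00010011011000100000
After insert 'dog': sets bits 3 9 19 -> bits=00010011011000100001
insert 'ram' would touch bits 5 12 13; currently bit5=0, bit12=0, bit13=0
Bits that are 0 among those (would change 0->1): 5 12 13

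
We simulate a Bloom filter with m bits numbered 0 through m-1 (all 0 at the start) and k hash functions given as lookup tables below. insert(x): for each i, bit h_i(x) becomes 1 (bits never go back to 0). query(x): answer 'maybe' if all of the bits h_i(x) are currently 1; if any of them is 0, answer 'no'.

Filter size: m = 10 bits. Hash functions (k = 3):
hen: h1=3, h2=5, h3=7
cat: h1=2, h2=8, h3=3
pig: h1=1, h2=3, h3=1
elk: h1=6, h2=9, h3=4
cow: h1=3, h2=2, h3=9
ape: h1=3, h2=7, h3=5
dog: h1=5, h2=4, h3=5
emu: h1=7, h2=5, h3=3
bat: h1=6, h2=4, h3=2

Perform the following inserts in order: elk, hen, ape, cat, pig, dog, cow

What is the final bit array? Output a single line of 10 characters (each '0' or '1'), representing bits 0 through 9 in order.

Answer: 0111111111

Derivation:
Start: bits=0000000000
After insert 'elk': sets bits 4 6 9 -> bits=0000101001
After insert 'hen': sets bits 3 5 7 -> bits=0001111101
After insert 'ape': sets bits 3 5 7 -> bits=0001111101
After insert 'cat': sets bits 2 3 8 -> bits=0011111111
After insert 'pig': sets bits 1 3 -> bits=0111111111
After insert 'dog': sets bits 4 5 -> bits=0111111111
After insert 'cow': sets bits 2 3 9 -> bits=0111111111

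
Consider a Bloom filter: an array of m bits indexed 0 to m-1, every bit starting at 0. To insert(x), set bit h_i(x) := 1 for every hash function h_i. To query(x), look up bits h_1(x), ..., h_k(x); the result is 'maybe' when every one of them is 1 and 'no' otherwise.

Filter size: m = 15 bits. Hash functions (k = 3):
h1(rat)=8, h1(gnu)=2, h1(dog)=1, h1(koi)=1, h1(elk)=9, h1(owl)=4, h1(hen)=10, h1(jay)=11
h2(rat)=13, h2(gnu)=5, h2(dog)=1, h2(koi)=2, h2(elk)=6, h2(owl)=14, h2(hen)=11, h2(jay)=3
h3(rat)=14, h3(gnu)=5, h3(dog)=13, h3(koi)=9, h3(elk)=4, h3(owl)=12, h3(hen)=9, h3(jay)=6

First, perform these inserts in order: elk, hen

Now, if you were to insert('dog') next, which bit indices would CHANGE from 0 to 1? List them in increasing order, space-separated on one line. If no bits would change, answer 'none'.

Answer: 1 13

Derivation:
Start: bits=000000000000000
After insert 'elk': sets bits 4 6 9 -> bits=000010100100000
After insert 'hen': sets bits 9 10 11 -> bits=000010100111000
insert 'dog' would touch bits 1 13; currently bit1=0, bit13=0
Bits that are 0 among those (would change 0->1): 1 13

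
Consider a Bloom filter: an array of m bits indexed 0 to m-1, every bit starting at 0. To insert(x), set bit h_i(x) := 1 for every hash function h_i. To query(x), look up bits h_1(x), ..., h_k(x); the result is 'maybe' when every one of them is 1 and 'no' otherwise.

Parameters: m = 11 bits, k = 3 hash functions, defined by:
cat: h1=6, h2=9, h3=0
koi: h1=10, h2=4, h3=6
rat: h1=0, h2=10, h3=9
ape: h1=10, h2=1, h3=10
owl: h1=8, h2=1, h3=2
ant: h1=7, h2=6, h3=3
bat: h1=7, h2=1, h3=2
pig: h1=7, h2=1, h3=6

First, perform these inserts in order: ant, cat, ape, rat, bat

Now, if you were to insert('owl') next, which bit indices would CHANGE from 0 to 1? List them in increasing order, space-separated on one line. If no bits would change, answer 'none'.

Start: bits=00000000000
After insert 'ant': sets bits 3 6 7 -> bits=00010011000
After insert 'cat': sets bits 0 6 9 -> bits=10010011010
After insert 'ape': sets bits 1 10 -> bits=11010011011
After insert 'rat': sets bits 0 9 10 -> bits=11010011011
After insert 'bat': sets bits 1 2 7 -> bits=11110011011
insert 'owl' would touch bits 1 2 8; currently bit1=1, bit2=1, bit8=0
Bits that are 0 among those (would change 0->1): 8

Answer: 8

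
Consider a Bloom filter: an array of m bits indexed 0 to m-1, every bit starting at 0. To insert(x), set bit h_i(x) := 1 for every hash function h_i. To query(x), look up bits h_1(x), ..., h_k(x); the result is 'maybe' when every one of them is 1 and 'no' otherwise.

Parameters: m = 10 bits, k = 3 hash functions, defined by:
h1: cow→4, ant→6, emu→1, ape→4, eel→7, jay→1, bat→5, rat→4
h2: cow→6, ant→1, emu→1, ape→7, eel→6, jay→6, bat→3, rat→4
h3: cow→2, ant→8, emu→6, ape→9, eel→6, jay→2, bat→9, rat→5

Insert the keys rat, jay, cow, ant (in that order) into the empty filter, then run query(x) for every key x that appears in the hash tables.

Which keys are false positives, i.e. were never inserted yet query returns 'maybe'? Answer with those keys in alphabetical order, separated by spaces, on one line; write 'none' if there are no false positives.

Answer: emu

Derivation:
Start: bits=0000000000
After insert 'rat': sets bits 4 5 -> bits=0000110000
After insert 'jay': sets bits 1 2 6 -> bits=0110111000
After insert 'cow': sets bits 2 4 6 -> bits=0110111000
After insert 'ant': sets bits 1 6 8 -> bits=0110111010
Not inserted: ape bat eel emu — query each against bits=0110111010:
query ape: checks bit4=1, bit7=0, bit9=0 (has a 0) -> no => not a false positive
query bat: checks bit3=0, bit5=1, bit9=0 (has a 0) -> no => not a false positive
query eel: checks bit6=1, bit7=0 (has a 0) -> no => not a false positive
query emu: checks bit1=1, bit6=1 (all 1) -> maybe => FALSE POSITIVE
False positives (alphabetical): emu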